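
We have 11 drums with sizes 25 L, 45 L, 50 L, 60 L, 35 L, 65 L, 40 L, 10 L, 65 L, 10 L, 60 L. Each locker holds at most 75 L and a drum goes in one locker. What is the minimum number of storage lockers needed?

7

Total = 65 + 65 + 60 + 60 + 50 + 45 + 40 + 35 + 25 + 10 + 10 = 465 L.
Lower bound: ⌈465/75⌉ = 7 storage lockers.
A packing using 7 storage lockers:
  locker 1: 65 + 10 = 75
  locker 2: 65 + 10 = 75
  locker 3: 60 = 60
  locker 4: 60 = 60
  locker 5: 50 + 25 = 75
  locker 6: 45 = 45
  locker 7: 40 + 35 = 75
This matches the lower bound, so 7 is optimal.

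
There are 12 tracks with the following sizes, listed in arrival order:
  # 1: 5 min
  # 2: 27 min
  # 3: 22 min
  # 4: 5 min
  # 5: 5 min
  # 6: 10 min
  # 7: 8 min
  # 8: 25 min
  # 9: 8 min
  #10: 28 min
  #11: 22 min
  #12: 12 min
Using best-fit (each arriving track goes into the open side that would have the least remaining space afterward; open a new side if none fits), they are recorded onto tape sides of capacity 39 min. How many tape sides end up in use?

  5 → side 1 (new)  [load 5/39]
  27 → side 1  [load 32/39]
  22 → side 2 (new)  [load 22/39]
  5 → side 1  [load 37/39]
  5 → side 2  [load 27/39]
  10 → side 2  [load 37/39]
  8 → side 3 (new)  [load 8/39]
  25 → side 3  [load 33/39]
  8 → side 4 (new)  [load 8/39]
  28 → side 4  [load 36/39]
  22 → side 5 (new)  [load 22/39]
  12 → side 5  [load 34/39]
5 tape sides opened.

5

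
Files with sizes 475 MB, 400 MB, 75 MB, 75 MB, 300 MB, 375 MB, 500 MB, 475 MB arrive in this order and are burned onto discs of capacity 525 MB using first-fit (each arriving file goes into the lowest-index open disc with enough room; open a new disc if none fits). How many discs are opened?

6

  475 → disc 1 (new)  [load 475/525]
  400 → disc 2 (new)  [load 400/525]
  75 → disc 2  [load 475/525]
  75 → disc 3 (new)  [load 75/525]
  300 → disc 3  [load 375/525]
  375 → disc 4 (new)  [load 375/525]
  500 → disc 5 (new)  [load 500/525]
  475 → disc 6 (new)  [load 475/525]
6 discs opened.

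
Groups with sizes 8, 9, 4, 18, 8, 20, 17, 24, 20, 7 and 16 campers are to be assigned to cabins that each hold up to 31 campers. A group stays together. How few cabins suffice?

Total = 24 + 20 + 20 + 18 + 17 + 16 + 9 + 8 + 8 + 7 + 4 = 151 campers.
Lower bound: ⌈151/31⌉ = 5 cabins.
Also, 6 groups each exceed 31/2 campers, and no two of those can share a cabin, so at least 6 cabins are needed.
A packing using 6 cabins:
  cabin 1: 24 + 7 = 31
  cabin 2: 20 + 9 = 29
  cabin 3: 20 + 8 = 28
  cabin 4: 18 + 8 + 4 = 30
  cabin 5: 17 = 17
  cabin 6: 16 = 16
This matches the lower bound, so 6 is optimal.

6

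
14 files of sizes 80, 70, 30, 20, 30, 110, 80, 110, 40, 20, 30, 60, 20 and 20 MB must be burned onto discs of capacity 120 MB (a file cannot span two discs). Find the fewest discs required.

Total = 110 + 110 + 80 + 80 + 70 + 60 + 40 + 30 + 30 + 30 + 20 + 20 + 20 + 20 = 720 MB.
Lower bound: ⌈720/120⌉ = 6 discs.
A packing using 7 discs:
  disc 1: 110 = 110
  disc 2: 110 = 110
  disc 3: 80 + 40 = 120
  disc 4: 80 + 30 = 110
  disc 5: 70 + 30 + 20 = 120
  disc 6: 60 + 30 + 20 = 110
  disc 7: 20 + 20 = 40
No arrangement into 6 discs stays within capacity, so 7 is optimal.

7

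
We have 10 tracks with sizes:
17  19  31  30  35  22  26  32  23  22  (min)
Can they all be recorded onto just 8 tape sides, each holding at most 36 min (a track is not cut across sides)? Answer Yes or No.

Total = 257 min; ⌈257/36⌉ = 8.
9 tracks each exceed half the capacity and cannot share a side, forcing at least 9 tape sides.
At least 9 tape sides are required, but only 8 are allowed.

No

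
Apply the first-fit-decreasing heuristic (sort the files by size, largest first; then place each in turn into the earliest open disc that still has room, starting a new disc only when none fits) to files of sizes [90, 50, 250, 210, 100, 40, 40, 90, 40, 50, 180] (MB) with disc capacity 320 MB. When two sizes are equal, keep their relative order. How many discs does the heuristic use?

Sorted descending: 250, 210, 180, 100, 90, 90, 50, 50, 40, 40, 40.
  250 → disc 1 (new)  [load 250/320]
  210 → disc 2 (new)  [load 210/320]
  180 → disc 3 (new)  [load 180/320]
  100 → disc 2  [load 310/320]
  90 → disc 3  [load 270/320]
  90 → disc 4 (new)  [load 90/320]
  50 → disc 1  [load 300/320]
  50 → disc 3  [load 320/320]
  40 → disc 4  [load 130/320]
  40 → disc 4  [load 170/320]
  40 → disc 4  [load 210/320]
4 discs opened.

4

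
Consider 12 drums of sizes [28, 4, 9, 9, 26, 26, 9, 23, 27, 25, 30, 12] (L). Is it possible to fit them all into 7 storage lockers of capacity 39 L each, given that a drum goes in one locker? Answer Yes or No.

Yes

A valid assignment using 7 storage lockers:
  locker 1: 30 + 9 = 39
  locker 2: 28 + 9 = 37
  locker 3: 27 + 12 = 39
  locker 4: 26 + 9 + 4 = 39
  locker 5: 26 = 26
  locker 6: 25 = 25
  locker 7: 23 = 23
Every load is within 39 L, so 7 storage lockers suffice.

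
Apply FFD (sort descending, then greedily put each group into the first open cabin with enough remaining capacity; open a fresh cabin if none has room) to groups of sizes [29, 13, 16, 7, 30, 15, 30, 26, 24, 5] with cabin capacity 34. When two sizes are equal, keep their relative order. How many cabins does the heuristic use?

Sorted descending: 30, 30, 29, 26, 24, 16, 15, 13, 7, 5.
  30 → cabin 1 (new)  [load 30/34]
  30 → cabin 2 (new)  [load 30/34]
  29 → cabin 3 (new)  [load 29/34]
  26 → cabin 4 (new)  [load 26/34]
  24 → cabin 5 (new)  [load 24/34]
  16 → cabin 6 (new)  [load 16/34]
  15 → cabin 6  [load 31/34]
  13 → cabin 7 (new)  [load 13/34]
  7 → cabin 4  [load 33/34]
  5 → cabin 3  [load 34/34]
7 cabins opened.

7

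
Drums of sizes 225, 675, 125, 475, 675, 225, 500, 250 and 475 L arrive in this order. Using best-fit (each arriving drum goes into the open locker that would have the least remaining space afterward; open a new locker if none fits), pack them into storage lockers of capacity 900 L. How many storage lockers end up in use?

  225 → locker 1 (new)  [load 225/900]
  675 → locker 1  [load 900/900]
  125 → locker 2 (new)  [load 125/900]
  475 → locker 2  [load 600/900]
  675 → locker 3 (new)  [load 675/900]
  225 → locker 3  [load 900/900]
  500 → locker 4 (new)  [load 500/900]
  250 → locker 2  [load 850/900]
  475 → locker 5 (new)  [load 475/900]
5 storage lockers opened.

5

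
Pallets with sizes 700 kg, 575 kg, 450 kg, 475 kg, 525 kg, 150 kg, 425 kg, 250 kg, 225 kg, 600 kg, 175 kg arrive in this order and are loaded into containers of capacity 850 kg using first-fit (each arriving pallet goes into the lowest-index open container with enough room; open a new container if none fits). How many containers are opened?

7

  700 → container 1 (new)  [load 700/850]
  575 → container 2 (new)  [load 575/850]
  450 → container 3 (new)  [load 450/850]
  475 → container 4 (new)  [load 475/850]
  525 → container 5 (new)  [load 525/850]
  150 → container 1  [load 850/850]
  425 → container 6 (new)  [load 425/850]
  250 → container 2  [load 825/850]
  225 → container 3  [load 675/850]
  600 → container 7 (new)  [load 600/850]
  175 → container 3  [load 850/850]
7 containers opened.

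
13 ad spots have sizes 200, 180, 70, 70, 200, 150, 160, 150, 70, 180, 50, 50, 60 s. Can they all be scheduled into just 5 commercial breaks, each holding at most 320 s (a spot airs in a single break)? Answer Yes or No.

Total = 1590 s; ⌈1590/320⌉ = 5.
The bound of 5 does not rule out 5, but exhaustive search shows no assignment into 5 commercial breaks of capacity 320 s exists — the minimum is 6.

No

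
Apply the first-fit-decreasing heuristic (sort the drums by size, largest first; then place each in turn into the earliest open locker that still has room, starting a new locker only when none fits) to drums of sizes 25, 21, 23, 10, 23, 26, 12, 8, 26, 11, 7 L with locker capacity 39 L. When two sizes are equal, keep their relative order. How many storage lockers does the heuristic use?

6

Sorted descending: 26, 26, 25, 23, 23, 21, 12, 11, 10, 8, 7.
  26 → locker 1 (new)  [load 26/39]
  26 → locker 2 (new)  [load 26/39]
  25 → locker 3 (new)  [load 25/39]
  23 → locker 4 (new)  [load 23/39]
  23 → locker 5 (new)  [load 23/39]
  21 → locker 6 (new)  [load 21/39]
  12 → locker 1  [load 38/39]
  11 → locker 2  [load 37/39]
  10 → locker 3  [load 35/39]
  8 → locker 4  [load 31/39]
  7 → locker 4  [load 38/39]
6 storage lockers opened.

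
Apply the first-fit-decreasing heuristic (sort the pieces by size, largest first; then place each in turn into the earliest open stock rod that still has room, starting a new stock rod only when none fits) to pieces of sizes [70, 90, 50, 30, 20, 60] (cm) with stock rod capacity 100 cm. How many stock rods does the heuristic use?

4

Sorted descending: 90, 70, 60, 50, 30, 20.
  90 → stock rod 1 (new)  [load 90/100]
  70 → stock rod 2 (new)  [load 70/100]
  60 → stock rod 3 (new)  [load 60/100]
  50 → stock rod 4 (new)  [load 50/100]
  30 → stock rod 2  [load 100/100]
  20 → stock rod 3  [load 80/100]
4 stock rods opened.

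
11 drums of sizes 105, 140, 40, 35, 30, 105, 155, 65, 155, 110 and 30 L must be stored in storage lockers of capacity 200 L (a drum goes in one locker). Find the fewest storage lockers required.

6

Total = 155 + 155 + 140 + 110 + 105 + 105 + 65 + 40 + 35 + 30 + 30 = 970 L.
Lower bound: ⌈970/200⌉ = 5 storage lockers.
Also, 6 drums each exceed 100 L, and no two of those can share a locker, so at least 6 storage lockers are needed.
A packing using 6 storage lockers:
  locker 1: 155 + 40 = 195
  locker 2: 155 + 35 = 190
  locker 3: 140 + 30 + 30 = 200
  locker 4: 110 + 65 = 175
  locker 5: 105 = 105
  locker 6: 105 = 105
This matches the lower bound, so 6 is optimal.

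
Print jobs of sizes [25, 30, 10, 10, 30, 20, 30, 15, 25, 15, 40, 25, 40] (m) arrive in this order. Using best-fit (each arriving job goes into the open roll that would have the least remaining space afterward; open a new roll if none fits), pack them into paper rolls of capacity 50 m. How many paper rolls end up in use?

7

  25 → roll 1 (new)  [load 25/50]
  30 → roll 2 (new)  [load 30/50]
  10 → roll 2  [load 40/50]
  10 → roll 2  [load 50/50]
  30 → roll 3 (new)  [load 30/50]
  20 → roll 3  [load 50/50]
  30 → roll 4 (new)  [load 30/50]
  15 → roll 4  [load 45/50]
  25 → roll 1  [load 50/50]
  15 → roll 5 (new)  [load 15/50]
  40 → roll 6 (new)  [load 40/50]
  25 → roll 5  [load 40/50]
  40 → roll 7 (new)  [load 40/50]
7 paper rolls opened.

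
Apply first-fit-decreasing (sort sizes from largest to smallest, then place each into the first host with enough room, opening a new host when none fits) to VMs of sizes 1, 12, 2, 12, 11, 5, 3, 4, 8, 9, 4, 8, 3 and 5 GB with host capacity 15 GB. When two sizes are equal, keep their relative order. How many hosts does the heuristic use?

Sorted descending: 12, 12, 11, 9, 8, 8, 5, 5, 4, 4, 3, 3, 2, 1.
  12 → host 1 (new)  [load 12/15]
  12 → host 2 (new)  [load 12/15]
  11 → host 3 (new)  [load 11/15]
  9 → host 4 (new)  [load 9/15]
  8 → host 5 (new)  [load 8/15]
  8 → host 6 (new)  [load 8/15]
  5 → host 4  [load 14/15]
  5 → host 5  [load 13/15]
  4 → host 3  [load 15/15]
  4 → host 6  [load 12/15]
  3 → host 1  [load 15/15]
  3 → host 2  [load 15/15]
  2 → host 5  [load 15/15]
  1 → host 4  [load 15/15]
6 hosts opened.

6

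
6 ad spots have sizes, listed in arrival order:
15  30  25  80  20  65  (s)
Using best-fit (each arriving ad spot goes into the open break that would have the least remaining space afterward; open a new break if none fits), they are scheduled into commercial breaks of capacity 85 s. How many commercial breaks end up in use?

3

  15 → break 1 (new)  [load 15/85]
  30 → break 1  [load 45/85]
  25 → break 1  [load 70/85]
  80 → break 2 (new)  [load 80/85]
  20 → break 3 (new)  [load 20/85]
  65 → break 3  [load 85/85]
3 commercial breaks opened.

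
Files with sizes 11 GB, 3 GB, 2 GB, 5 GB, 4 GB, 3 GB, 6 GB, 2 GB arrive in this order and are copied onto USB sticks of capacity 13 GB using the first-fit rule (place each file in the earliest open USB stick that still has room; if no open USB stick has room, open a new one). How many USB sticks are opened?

  11 → USB stick 1 (new)  [load 11/13]
  3 → USB stick 2 (new)  [load 3/13]
  2 → USB stick 1  [load 13/13]
  5 → USB stick 2  [load 8/13]
  4 → USB stick 2  [load 12/13]
  3 → USB stick 3 (new)  [load 3/13]
  6 → USB stick 3  [load 9/13]
  2 → USB stick 3  [load 11/13]
3 USB sticks opened.

3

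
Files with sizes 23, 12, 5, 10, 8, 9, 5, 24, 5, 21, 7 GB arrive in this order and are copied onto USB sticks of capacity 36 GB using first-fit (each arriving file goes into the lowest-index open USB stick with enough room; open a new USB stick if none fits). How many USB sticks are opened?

  23 → USB stick 1 (new)  [load 23/36]
  12 → USB stick 1  [load 35/36]
  5 → USB stick 2 (new)  [load 5/36]
  10 → USB stick 2  [load 15/36]
  8 → USB stick 2  [load 23/36]
  9 → USB stick 2  [load 32/36]
  5 → USB stick 3 (new)  [load 5/36]
  24 → USB stick 3  [load 29/36]
  5 → USB stick 3  [load 34/36]
  21 → USB stick 4 (new)  [load 21/36]
  7 → USB stick 4  [load 28/36]
4 USB sticks opened.

4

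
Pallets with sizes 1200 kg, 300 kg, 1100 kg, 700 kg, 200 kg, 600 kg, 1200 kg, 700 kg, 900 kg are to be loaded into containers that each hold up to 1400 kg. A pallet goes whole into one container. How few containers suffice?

6

Total = 1200 + 1200 + 1100 + 900 + 700 + 700 + 600 + 300 + 200 = 6900 kg.
Lower bound: ⌈6900/1400⌉ = 5 containers.
A packing using 6 containers:
  container 1: 1200 + 200 = 1400
  container 2: 1200 = 1200
  container 3: 1100 + 300 = 1400
  container 4: 900 = 900
  container 5: 700 + 700 = 1400
  container 6: 600 = 600
No arrangement into 5 containers stays within capacity, so 6 is optimal.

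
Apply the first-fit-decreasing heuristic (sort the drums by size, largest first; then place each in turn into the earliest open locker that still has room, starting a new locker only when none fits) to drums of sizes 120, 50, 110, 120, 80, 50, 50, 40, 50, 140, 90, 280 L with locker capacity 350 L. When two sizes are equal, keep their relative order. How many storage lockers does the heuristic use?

4

Sorted descending: 280, 140, 120, 120, 110, 90, 80, 50, 50, 50, 50, 40.
  280 → locker 1 (new)  [load 280/350]
  140 → locker 2 (new)  [load 140/350]
  120 → locker 2  [load 260/350]
  120 → locker 3 (new)  [load 120/350]
  110 → locker 3  [load 230/350]
  90 → locker 2  [load 350/350]
  80 → locker 3  [load 310/350]
  50 → locker 1  [load 330/350]
  50 → locker 4 (new)  [load 50/350]
  50 → locker 4  [load 100/350]
  50 → locker 4  [load 150/350]
  40 → locker 3  [load 350/350]
4 storage lockers opened.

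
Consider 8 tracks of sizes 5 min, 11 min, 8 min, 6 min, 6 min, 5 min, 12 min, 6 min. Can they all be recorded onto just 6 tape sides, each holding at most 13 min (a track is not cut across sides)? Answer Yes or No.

A valid assignment using 5 tape sides:
  side 1: 12 = 12
  side 2: 11 = 11
  side 3: 8 + 5 = 13
  side 4: 6 + 6 = 12
  side 5: 6 + 5 = 11
That uses only 5 ≤ 6, so 6 tape sides are enough.

Yes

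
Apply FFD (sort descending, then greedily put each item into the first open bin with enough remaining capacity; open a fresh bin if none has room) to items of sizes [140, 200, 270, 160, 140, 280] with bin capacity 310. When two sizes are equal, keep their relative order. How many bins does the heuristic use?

5

Sorted descending: 280, 270, 200, 160, 140, 140.
  280 → bin 1 (new)  [load 280/310]
  270 → bin 2 (new)  [load 270/310]
  200 → bin 3 (new)  [load 200/310]
  160 → bin 4 (new)  [load 160/310]
  140 → bin 4  [load 300/310]
  140 → bin 5 (new)  [load 140/310]
5 bins opened.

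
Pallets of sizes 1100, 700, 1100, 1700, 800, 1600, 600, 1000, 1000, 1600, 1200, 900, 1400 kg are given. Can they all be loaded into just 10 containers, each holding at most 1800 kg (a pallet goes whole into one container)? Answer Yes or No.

A valid assignment using 10 containers:
  container 1: 1700 = 1700
  container 2: 1600 = 1600
  container 3: 1600 = 1600
  container 4: 1400 = 1400
  container 5: 1200 + 600 = 1800
  container 6: 1100 + 700 = 1800
  container 7: 1100 = 1100
  container 8: 1000 + 800 = 1800
  container 9: 1000 = 1000
  container 10: 900 = 900
Every load is within 1800 kg, so 10 containers suffice.

Yes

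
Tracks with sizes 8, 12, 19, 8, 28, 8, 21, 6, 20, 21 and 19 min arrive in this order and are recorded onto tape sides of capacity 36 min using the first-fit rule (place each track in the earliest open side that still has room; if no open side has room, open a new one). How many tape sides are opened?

  8 → side 1 (new)  [load 8/36]
  12 → side 1  [load 20/36]
  19 → side 2 (new)  [load 19/36]
  8 → side 1  [load 28/36]
  28 → side 3 (new)  [load 28/36]
  8 → side 1  [load 36/36]
  21 → side 4 (new)  [load 21/36]
  6 → side 2  [load 25/36]
  20 → side 5 (new)  [load 20/36]
  21 → side 6 (new)  [load 21/36]
  19 → side 7 (new)  [load 19/36]
7 tape sides opened.

7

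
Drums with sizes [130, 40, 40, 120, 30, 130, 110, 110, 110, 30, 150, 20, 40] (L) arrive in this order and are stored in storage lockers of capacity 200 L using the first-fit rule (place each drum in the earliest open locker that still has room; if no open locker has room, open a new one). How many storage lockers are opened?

  130 → locker 1 (new)  [load 130/200]
  40 → locker 1  [load 170/200]
  40 → locker 2 (new)  [load 40/200]
  120 → locker 2  [load 160/200]
  30 → locker 1  [load 200/200]
  130 → locker 3 (new)  [load 130/200]
  110 → locker 4 (new)  [load 110/200]
  110 → locker 5 (new)  [load 110/200]
  110 → locker 6 (new)  [load 110/200]
  30 → locker 2  [load 190/200]
  150 → locker 7 (new)  [load 150/200]
  20 → locker 3  [load 150/200]
  40 → locker 3  [load 190/200]
7 storage lockers opened.

7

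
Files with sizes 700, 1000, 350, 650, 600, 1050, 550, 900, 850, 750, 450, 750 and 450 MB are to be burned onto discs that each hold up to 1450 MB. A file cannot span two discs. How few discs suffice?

7

Total = 1050 + 1000 + 900 + 850 + 750 + 750 + 700 + 650 + 600 + 550 + 450 + 450 + 350 = 9050 MB.
Lower bound: ⌈9050/1450⌉ = 7 discs.
A packing using 7 discs:
  disc 1: 1050 + 350 = 1400
  disc 2: 1000 + 450 = 1450
  disc 3: 900 + 550 = 1450
  disc 4: 850 + 600 = 1450
  disc 5: 750 + 700 = 1450
  disc 6: 750 + 650 = 1400
  disc 7: 450 = 450
This matches the lower bound, so 7 is optimal.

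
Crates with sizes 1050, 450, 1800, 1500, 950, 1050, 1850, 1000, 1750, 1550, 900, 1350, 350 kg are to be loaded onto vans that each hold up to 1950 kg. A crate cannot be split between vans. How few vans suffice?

Total = 1850 + 1800 + 1750 + 1550 + 1500 + 1350 + 1050 + 1050 + 1000 + 950 + 900 + 450 + 350 = 15550 kg.
Lower bound: ⌈15550/1950⌉ = 8 vans.
Also, 9 crates each exceed 975 kg, and no two of those can share a van, so at least 9 vans are needed.
A packing using 9 vans:
  van 1: 1850 = 1850
  van 2: 1800 = 1800
  van 3: 1750 = 1750
  van 4: 1550 + 350 = 1900
  van 5: 1500 + 450 = 1950
  van 6: 1350 = 1350
  van 7: 1050 + 900 = 1950
  van 8: 1050 = 1050
  van 9: 1000 + 950 = 1950
This matches the lower bound, so 9 is optimal.

9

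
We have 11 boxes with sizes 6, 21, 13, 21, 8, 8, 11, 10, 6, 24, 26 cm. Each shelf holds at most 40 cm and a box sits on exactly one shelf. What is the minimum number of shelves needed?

Total = 26 + 24 + 21 + 21 + 13 + 11 + 10 + 8 + 8 + 6 + 6 = 154 cm.
Lower bound: ⌈154/40⌉ = 4 shelves.
A packing using 4 shelves:
  shelf 1: 26 + 13 = 39
  shelf 2: 24 + 10 + 6 = 40
  shelf 3: 21 + 11 + 8 = 40
  shelf 4: 21 + 8 + 6 = 35
This matches the lower bound, so 4 is optimal.

4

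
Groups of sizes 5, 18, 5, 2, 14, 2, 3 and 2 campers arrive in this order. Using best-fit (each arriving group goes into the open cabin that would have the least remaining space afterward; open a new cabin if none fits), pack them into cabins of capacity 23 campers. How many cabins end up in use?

3

  5 → cabin 1 (new)  [load 5/23]
  18 → cabin 1  [load 23/23]
  5 → cabin 2 (new)  [load 5/23]
  2 → cabin 2  [load 7/23]
  14 → cabin 2  [load 21/23]
  2 → cabin 2  [load 23/23]
  3 → cabin 3 (new)  [load 3/23]
  2 → cabin 3  [load 5/23]
3 cabins opened.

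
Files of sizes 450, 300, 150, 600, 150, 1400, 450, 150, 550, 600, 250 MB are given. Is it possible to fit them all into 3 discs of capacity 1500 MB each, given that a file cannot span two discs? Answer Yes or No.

No

Total = 5050 MB; ⌈5050/1500⌉ = 4.
At least 4 discs are required, but only 3 are allowed.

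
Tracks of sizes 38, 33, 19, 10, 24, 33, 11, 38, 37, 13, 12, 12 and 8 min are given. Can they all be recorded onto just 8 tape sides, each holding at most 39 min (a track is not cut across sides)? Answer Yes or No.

A valid assignment using 8 tape sides:
  side 1: 38 = 38
  side 2: 38 = 38
  side 3: 37 = 37
  side 4: 33 = 33
  side 5: 33 = 33
  side 6: 24 + 13 = 37
  side 7: 19 + 12 + 8 = 39
  side 8: 12 + 11 + 10 = 33
Every load is within 39 min, so 8 tape sides suffice.

Yes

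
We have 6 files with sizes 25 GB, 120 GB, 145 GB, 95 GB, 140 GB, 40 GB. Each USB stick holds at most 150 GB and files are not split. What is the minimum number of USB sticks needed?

Total = 145 + 140 + 120 + 95 + 40 + 25 = 565 GB.
Lower bound: ⌈565/150⌉ = 4 USB sticks.
A packing using 4 USB sticks:
  USB stick 1: 145 = 145
  USB stick 2: 140 = 140
  USB stick 3: 120 + 25 = 145
  USB stick 4: 95 + 40 = 135
This matches the lower bound, so 4 is optimal.

4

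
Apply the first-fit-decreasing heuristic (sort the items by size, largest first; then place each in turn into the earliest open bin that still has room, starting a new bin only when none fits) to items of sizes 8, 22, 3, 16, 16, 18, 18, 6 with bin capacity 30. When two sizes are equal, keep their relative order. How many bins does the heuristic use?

Sorted descending: 22, 18, 18, 16, 16, 8, 6, 3.
  22 → bin 1 (new)  [load 22/30]
  18 → bin 2 (new)  [load 18/30]
  18 → bin 3 (new)  [load 18/30]
  16 → bin 4 (new)  [load 16/30]
  16 → bin 5 (new)  [load 16/30]
  8 → bin 1  [load 30/30]
  6 → bin 2  [load 24/30]
  3 → bin 2  [load 27/30]
5 bins opened.

5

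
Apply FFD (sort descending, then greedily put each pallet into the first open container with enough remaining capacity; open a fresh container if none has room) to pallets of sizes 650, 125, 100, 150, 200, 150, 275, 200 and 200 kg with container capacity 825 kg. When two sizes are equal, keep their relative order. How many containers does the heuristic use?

Sorted descending: 650, 275, 200, 200, 200, 150, 150, 125, 100.
  650 → container 1 (new)  [load 650/825]
  275 → container 2 (new)  [load 275/825]
  200 → container 2  [load 475/825]
  200 → container 2  [load 675/825]
  200 → container 3 (new)  [load 200/825]
  150 → container 1  [load 800/825]
  150 → container 2  [load 825/825]
  125 → container 3  [load 325/825]
  100 → container 3  [load 425/825]
3 containers opened.

3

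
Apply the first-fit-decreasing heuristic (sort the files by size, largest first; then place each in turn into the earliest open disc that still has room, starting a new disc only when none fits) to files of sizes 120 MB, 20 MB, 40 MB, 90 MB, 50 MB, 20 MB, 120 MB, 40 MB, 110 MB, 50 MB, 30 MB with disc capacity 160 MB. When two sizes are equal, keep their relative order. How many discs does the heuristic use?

5

Sorted descending: 120, 120, 110, 90, 50, 50, 40, 40, 30, 20, 20.
  120 → disc 1 (new)  [load 120/160]
  120 → disc 2 (new)  [load 120/160]
  110 → disc 3 (new)  [load 110/160]
  90 → disc 4 (new)  [load 90/160]
  50 → disc 3  [load 160/160]
  50 → disc 4  [load 140/160]
  40 → disc 1  [load 160/160]
  40 → disc 2  [load 160/160]
  30 → disc 5 (new)  [load 30/160]
  20 → disc 4  [load 160/160]
  20 → disc 5  [load 50/160]
5 discs opened.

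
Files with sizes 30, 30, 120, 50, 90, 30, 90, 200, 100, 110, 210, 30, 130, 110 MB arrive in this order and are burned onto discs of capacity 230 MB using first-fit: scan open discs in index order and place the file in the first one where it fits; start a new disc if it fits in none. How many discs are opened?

7

  30 → disc 1 (new)  [load 30/230]
  30 → disc 1  [load 60/230]
  120 → disc 1  [load 180/230]
  50 → disc 1  [load 230/230]
  90 → disc 2 (new)  [load 90/230]
  30 → disc 2  [load 120/230]
  90 → disc 2  [load 210/230]
  200 → disc 3 (new)  [load 200/230]
  100 → disc 4 (new)  [load 100/230]
  110 → disc 4  [load 210/230]
  210 → disc 5 (new)  [load 210/230]
  30 → disc 3  [load 230/230]
  130 → disc 6 (new)  [load 130/230]
  110 → disc 7 (new)  [load 110/230]
7 discs opened.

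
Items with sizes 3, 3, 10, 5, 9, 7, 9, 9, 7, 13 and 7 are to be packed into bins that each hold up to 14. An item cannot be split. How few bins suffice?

7

Total = 13 + 10 + 9 + 9 + 9 + 7 + 7 + 7 + 5 + 3 + 3 = 82.
Lower bound: ⌈82/14⌉ = 6 bins.
A packing using 7 bins:
  bin 1: 13 = 13
  bin 2: 10 + 3 = 13
  bin 3: 9 + 5 = 14
  bin 4: 9 + 3 = 12
  bin 5: 9 = 9
  bin 6: 7 + 7 = 14
  bin 7: 7 = 7
No arrangement into 6 bins stays within capacity, so 7 is optimal.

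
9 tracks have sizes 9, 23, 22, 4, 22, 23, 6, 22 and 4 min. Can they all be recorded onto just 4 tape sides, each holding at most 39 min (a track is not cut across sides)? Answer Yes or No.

No

Total = 135 min; ⌈135/39⌉ = 4.
5 tracks each exceed half the capacity and cannot share a side, forcing at least 5 tape sides.
At least 5 tape sides are required, but only 4 are allowed.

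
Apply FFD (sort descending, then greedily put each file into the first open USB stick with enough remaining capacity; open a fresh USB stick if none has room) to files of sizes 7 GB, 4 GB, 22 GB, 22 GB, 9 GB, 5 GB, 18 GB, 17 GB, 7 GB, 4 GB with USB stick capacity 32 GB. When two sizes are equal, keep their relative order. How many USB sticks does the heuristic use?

Sorted descending: 22, 22, 18, 17, 9, 7, 7, 5, 4, 4.
  22 → USB stick 1 (new)  [load 22/32]
  22 → USB stick 2 (new)  [load 22/32]
  18 → USB stick 3 (new)  [load 18/32]
  17 → USB stick 4 (new)  [load 17/32]
  9 → USB stick 1  [load 31/32]
  7 → USB stick 2  [load 29/32]
  7 → USB stick 3  [load 25/32]
  5 → USB stick 3  [load 30/32]
  4 → USB stick 4  [load 21/32]
  4 → USB stick 4  [load 25/32]
4 USB sticks opened.

4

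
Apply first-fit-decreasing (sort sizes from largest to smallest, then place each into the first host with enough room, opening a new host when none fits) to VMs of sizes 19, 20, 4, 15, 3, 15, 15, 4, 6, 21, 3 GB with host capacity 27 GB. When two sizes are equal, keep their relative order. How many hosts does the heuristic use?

Sorted descending: 21, 20, 19, 15, 15, 15, 6, 4, 4, 3, 3.
  21 → host 1 (new)  [load 21/27]
  20 → host 2 (new)  [load 20/27]
  19 → host 3 (new)  [load 19/27]
  15 → host 4 (new)  [load 15/27]
  15 → host 5 (new)  [load 15/27]
  15 → host 6 (new)  [load 15/27]
  6 → host 1  [load 27/27]
  4 → host 2  [load 24/27]
  4 → host 3  [load 23/27]
  3 → host 2  [load 27/27]
  3 → host 3  [load 26/27]
6 hosts opened.

6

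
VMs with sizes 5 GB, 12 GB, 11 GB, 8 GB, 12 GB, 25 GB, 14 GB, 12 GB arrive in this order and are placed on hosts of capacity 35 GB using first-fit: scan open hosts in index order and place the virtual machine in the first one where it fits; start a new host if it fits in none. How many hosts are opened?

  5 → host 1 (new)  [load 5/35]
  12 → host 1  [load 17/35]
  11 → host 1  [load 28/35]
  8 → host 2 (new)  [load 8/35]
  12 → host 2  [load 20/35]
  25 → host 3 (new)  [load 25/35]
  14 → host 2  [load 34/35]
  12 → host 4 (new)  [load 12/35]
4 hosts opened.

4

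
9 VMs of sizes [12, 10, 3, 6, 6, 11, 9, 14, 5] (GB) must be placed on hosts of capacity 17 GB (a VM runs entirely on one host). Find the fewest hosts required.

Total = 14 + 12 + 11 + 10 + 9 + 6 + 6 + 5 + 3 = 76 GB.
Lower bound: ⌈76/17⌉ = 5 hosts.
A packing using 5 hosts:
  host 1: 14 + 3 = 17
  host 2: 12 + 5 = 17
  host 3: 11 + 6 = 17
  host 4: 10 + 6 = 16
  host 5: 9 = 9
This matches the lower bound, so 5 is optimal.

5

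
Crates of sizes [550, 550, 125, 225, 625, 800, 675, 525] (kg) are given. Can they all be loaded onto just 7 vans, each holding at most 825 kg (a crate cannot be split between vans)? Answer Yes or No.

Yes

A valid assignment using 6 vans:
  van 1: 800 = 800
  van 2: 675 + 125 = 800
  van 3: 625 = 625
  van 4: 550 + 225 = 775
  van 5: 550 = 550
  van 6: 525 = 525
That uses only 6 ≤ 7, so 7 vans are enough.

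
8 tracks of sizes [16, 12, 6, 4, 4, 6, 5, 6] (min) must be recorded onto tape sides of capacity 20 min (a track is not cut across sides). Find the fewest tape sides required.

4

Total = 16 + 12 + 6 + 6 + 6 + 5 + 4 + 4 = 59 min.
Lower bound: ⌈59/20⌉ = 3 tape sides.
A packing using 4 tape sides:
  side 1: 16 + 4 = 20
  side 2: 12 + 6 = 18
  side 3: 6 + 6 + 5 = 17
  side 4: 4 = 4
No arrangement into 3 tape sides stays within capacity, so 4 is optimal.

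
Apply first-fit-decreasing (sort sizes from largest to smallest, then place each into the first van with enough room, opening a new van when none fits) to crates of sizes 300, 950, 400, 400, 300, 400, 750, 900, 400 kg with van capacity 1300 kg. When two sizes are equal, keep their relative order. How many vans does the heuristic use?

4

Sorted descending: 950, 900, 750, 400, 400, 400, 400, 300, 300.
  950 → van 1 (new)  [load 950/1300]
  900 → van 2 (new)  [load 900/1300]
  750 → van 3 (new)  [load 750/1300]
  400 → van 2  [load 1300/1300]
  400 → van 3  [load 1150/1300]
  400 → van 4 (new)  [load 400/1300]
  400 → van 4  [load 800/1300]
  300 → van 1  [load 1250/1300]
  300 → van 4  [load 1100/1300]
4 vans opened.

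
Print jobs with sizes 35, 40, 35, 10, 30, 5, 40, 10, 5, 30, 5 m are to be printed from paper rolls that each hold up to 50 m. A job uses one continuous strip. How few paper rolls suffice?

6

Total = 40 + 40 + 35 + 35 + 30 + 30 + 10 + 10 + 5 + 5 + 5 = 245 m.
Lower bound: ⌈245/50⌉ = 5 paper rolls.
Also, 6 print jobs each exceed 25 m, and no two of those can share a roll, so at least 6 paper rolls are needed.
A packing using 6 paper rolls:
  roll 1: 40 + 10 = 50
  roll 2: 40 + 10 = 50
  roll 3: 35 + 5 + 5 + 5 = 50
  roll 4: 35 = 35
  roll 5: 30 = 30
  roll 6: 30 = 30
This matches the lower bound, so 6 is optimal.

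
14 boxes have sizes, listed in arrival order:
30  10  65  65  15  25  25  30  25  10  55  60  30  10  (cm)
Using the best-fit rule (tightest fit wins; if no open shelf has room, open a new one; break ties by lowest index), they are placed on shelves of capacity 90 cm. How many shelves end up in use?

  30 → shelf 1 (new)  [load 30/90]
  10 → shelf 1  [load 40/90]
  65 → shelf 2 (new)  [load 65/90]
  65 → shelf 3 (new)  [load 65/90]
  15 → shelf 2  [load 80/90]
  25 → shelf 3  [load 90/90]
  25 → shelf 1  [load 65/90]
  30 → shelf 4 (new)  [load 30/90]
  25 → shelf 1  [load 90/90]
  10 → shelf 2  [load 90/90]
  55 → shelf 4  [load 85/90]
  60 → shelf 5 (new)  [load 60/90]
  30 → shelf 5  [load 90/90]
  10 → shelf 6 (new)  [load 10/90]
6 shelves opened.

6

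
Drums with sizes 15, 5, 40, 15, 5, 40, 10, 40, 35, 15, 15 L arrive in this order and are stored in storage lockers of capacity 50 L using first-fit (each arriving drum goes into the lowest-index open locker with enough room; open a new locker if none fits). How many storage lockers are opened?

6

  15 → locker 1 (new)  [load 15/50]
  5 → locker 1  [load 20/50]
  40 → locker 2 (new)  [load 40/50]
  15 → locker 1  [load 35/50]
  5 → locker 1  [load 40/50]
  40 → locker 3 (new)  [load 40/50]
  10 → locker 1  [load 50/50]
  40 → locker 4 (new)  [load 40/50]
  35 → locker 5 (new)  [load 35/50]
  15 → locker 5  [load 50/50]
  15 → locker 6 (new)  [load 15/50]
6 storage lockers opened.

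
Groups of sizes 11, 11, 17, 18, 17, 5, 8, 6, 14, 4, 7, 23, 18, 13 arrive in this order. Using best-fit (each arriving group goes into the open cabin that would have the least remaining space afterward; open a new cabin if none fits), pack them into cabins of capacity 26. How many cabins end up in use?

8

  11 → cabin 1 (new)  [load 11/26]
  11 → cabin 1  [load 22/26]
  17 → cabin 2 (new)  [load 17/26]
  18 → cabin 3 (new)  [load 18/26]
  17 → cabin 4 (new)  [load 17/26]
  5 → cabin 3  [load 23/26]
  8 → cabin 2  [load 25/26]
  6 → cabin 4  [load 23/26]
  14 → cabin 5 (new)  [load 14/26]
  4 → cabin 1  [load 26/26]
  7 → cabin 5  [load 21/26]
  23 → cabin 6 (new)  [load 23/26]
  18 → cabin 7 (new)  [load 18/26]
  13 → cabin 8 (new)  [load 13/26]
8 cabins opened.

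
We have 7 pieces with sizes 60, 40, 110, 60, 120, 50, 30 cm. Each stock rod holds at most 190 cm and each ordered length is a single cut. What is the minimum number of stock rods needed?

3

Total = 120 + 110 + 60 + 60 + 50 + 40 + 30 = 470 cm.
Lower bound: ⌈470/190⌉ = 3 stock rods.
A packing using 3 stock rods:
  stock rod 1: 120 + 60 = 180
  stock rod 2: 110 + 60 = 170
  stock rod 3: 50 + 40 + 30 = 120
This matches the lower bound, so 3 is optimal.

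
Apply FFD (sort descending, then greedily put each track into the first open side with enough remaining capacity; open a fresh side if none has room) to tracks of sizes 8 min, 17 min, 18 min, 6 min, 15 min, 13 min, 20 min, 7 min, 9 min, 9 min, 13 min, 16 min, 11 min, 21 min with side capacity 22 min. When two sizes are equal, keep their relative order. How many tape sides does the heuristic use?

Sorted descending: 21, 20, 18, 17, 16, 15, 13, 13, 11, 9, 9, 8, 7, 6.
  21 → side 1 (new)  [load 21/22]
  20 → side 2 (new)  [load 20/22]
  18 → side 3 (new)  [load 18/22]
  17 → side 4 (new)  [load 17/22]
  16 → side 5 (new)  [load 16/22]
  15 → side 6 (new)  [load 15/22]
  13 → side 7 (new)  [load 13/22]
  13 → side 8 (new)  [load 13/22]
  11 → side 9 (new)  [load 11/22]
  9 → side 7  [load 22/22]
  9 → side 8  [load 22/22]
  8 → side 9  [load 19/22]
  7 → side 6  [load 22/22]
  6 → side 5  [load 22/22]
9 tape sides opened.

9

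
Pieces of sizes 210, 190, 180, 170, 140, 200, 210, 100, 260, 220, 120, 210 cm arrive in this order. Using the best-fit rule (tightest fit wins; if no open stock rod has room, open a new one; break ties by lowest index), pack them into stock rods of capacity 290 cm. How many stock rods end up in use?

  210 → stock rod 1 (new)  [load 210/290]
  190 → stock rod 2 (new)  [load 190/290]
  180 → stock rod 3 (new)  [load 180/290]
  170 → stock rod 4 (new)  [load 170/290]
  140 → stock rod 5 (new)  [load 140/290]
  200 → stock rod 6 (new)  [load 200/290]
  210 → stock rod 7 (new)  [load 210/290]
  100 → stock rod 2  [load 290/290]
  260 → stock rod 8 (new)  [load 260/290]
  220 → stock rod 9 (new)  [load 220/290]
  120 → stock rod 4  [load 290/290]
  210 → stock rod 10 (new)  [load 210/290]
10 stock rods opened.

10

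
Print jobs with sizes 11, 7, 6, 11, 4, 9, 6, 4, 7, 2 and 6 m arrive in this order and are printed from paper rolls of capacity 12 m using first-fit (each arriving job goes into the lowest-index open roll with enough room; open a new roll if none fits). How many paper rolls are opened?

  11 → roll 1 (new)  [load 11/12]
  7 → roll 2 (new)  [load 7/12]
  6 → roll 3 (new)  [load 6/12]
  11 → roll 4 (new)  [load 11/12]
  4 → roll 2  [load 11/12]
  9 → roll 5 (new)  [load 9/12]
  6 → roll 3  [load 12/12]
  4 → roll 6 (new)  [load 4/12]
  7 → roll 6  [load 11/12]
  2 → roll 5  [load 11/12]
  6 → roll 7 (new)  [load 6/12]
7 paper rolls opened.

7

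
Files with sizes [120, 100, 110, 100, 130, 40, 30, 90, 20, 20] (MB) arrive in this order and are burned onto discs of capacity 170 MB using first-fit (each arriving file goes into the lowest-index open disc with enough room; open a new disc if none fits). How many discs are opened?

  120 → disc 1 (new)  [load 120/170]
  100 → disc 2 (new)  [load 100/170]
  110 → disc 3 (new)  [load 110/170]
  100 → disc 4 (new)  [load 100/170]
  130 → disc 5 (new)  [load 130/170]
  40 → disc 1  [load 160/170]
  30 → disc 2  [load 130/170]
  90 → disc 6 (new)  [load 90/170]
  20 → disc 2  [load 150/170]
  20 → disc 2  [load 170/170]
6 discs opened.

6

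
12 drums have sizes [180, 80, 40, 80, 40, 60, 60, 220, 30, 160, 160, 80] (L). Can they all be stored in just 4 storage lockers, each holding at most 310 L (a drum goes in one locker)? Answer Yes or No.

Yes

A valid assignment using 4 storage lockers:
  locker 1: 220 + 80 = 300
  locker 2: 180 + 80 + 40 = 300
  locker 3: 160 + 80 + 60 = 300
  locker 4: 160 + 60 + 40 + 30 = 290
Every load is within 310 L, so 4 storage lockers suffice.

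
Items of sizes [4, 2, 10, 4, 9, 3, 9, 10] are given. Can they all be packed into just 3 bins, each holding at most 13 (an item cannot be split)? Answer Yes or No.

No

Total = 51; ⌈51/13⌉ = 4.
At least 4 bins are required, but only 3 are allowed.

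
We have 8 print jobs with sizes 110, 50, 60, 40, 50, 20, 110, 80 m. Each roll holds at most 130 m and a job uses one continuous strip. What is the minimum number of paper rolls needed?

Total = 110 + 110 + 80 + 60 + 50 + 50 + 40 + 20 = 520 m.
Lower bound: ⌈520/130⌉ = 4 paper rolls.
A packing using 5 paper rolls:
  roll 1: 110 + 20 = 130
  roll 2: 110 = 110
  roll 3: 80 + 50 = 130
  roll 4: 60 + 50 = 110
  roll 5: 40 = 40
No arrangement into 4 paper rolls stays within capacity, so 5 is optimal.

5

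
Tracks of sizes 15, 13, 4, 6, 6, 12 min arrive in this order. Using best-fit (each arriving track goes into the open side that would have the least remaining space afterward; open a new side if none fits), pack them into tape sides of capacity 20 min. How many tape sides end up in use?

  15 → side 1 (new)  [load 15/20]
  13 → side 2 (new)  [load 13/20]
  4 → side 1  [load 19/20]
  6 → side 2  [load 19/20]
  6 → side 3 (new)  [load 6/20]
  12 → side 3  [load 18/20]
3 tape sides opened.

3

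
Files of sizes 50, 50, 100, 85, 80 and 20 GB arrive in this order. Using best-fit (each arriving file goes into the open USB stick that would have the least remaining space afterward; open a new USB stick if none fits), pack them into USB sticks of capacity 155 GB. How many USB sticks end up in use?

4

  50 → USB stick 1 (new)  [load 50/155]
  50 → USB stick 1  [load 100/155]
  100 → USB stick 2 (new)  [load 100/155]
  85 → USB stick 3 (new)  [load 85/155]
  80 → USB stick 4 (new)  [load 80/155]
  20 → USB stick 1  [load 120/155]
4 USB sticks opened.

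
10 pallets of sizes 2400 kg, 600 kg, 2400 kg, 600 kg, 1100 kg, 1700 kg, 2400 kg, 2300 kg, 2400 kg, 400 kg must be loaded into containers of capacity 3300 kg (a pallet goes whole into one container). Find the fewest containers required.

Total = 2400 + 2400 + 2400 + 2400 + 2300 + 1700 + 1100 + 600 + 600 + 400 = 16300 kg.
Lower bound: ⌈16300/3300⌉ = 5 containers.
Also, 6 pallets each exceed 1650 kg, and no two of those can share a container, so at least 6 containers are needed.
A packing using 6 containers:
  container 1: 2400 + 600 = 3000
  container 2: 2400 + 600 = 3000
  container 3: 2400 + 400 = 2800
  container 4: 2400 = 2400
  container 5: 2300 = 2300
  container 6: 1700 + 1100 = 2800
This matches the lower bound, so 6 is optimal.

6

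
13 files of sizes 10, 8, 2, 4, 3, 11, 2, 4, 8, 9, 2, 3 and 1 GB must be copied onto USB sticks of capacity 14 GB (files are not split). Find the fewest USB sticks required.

5

Total = 11 + 10 + 9 + 8 + 8 + 4 + 4 + 3 + 3 + 2 + 2 + 2 + 1 = 67 GB.
Lower bound: ⌈67/14⌉ = 5 USB sticks.
A packing using 5 USB sticks:
  USB stick 1: 11 + 3 = 14
  USB stick 2: 10 + 4 = 14
  USB stick 3: 9 + 4 + 1 = 14
  USB stick 4: 8 + 3 + 2 = 13
  USB stick 5: 8 + 2 + 2 = 12
This matches the lower bound, so 5 is optimal.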